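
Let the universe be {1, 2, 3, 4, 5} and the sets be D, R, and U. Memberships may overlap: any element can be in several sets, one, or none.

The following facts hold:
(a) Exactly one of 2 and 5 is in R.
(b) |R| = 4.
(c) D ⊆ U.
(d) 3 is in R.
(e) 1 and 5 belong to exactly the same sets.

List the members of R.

R = {1, 3, 4, 5}

From (d): 3 ∈ R.
Suppose 1 ∉ R: no assignment then satisfies all the clues, so 1 ∈ R.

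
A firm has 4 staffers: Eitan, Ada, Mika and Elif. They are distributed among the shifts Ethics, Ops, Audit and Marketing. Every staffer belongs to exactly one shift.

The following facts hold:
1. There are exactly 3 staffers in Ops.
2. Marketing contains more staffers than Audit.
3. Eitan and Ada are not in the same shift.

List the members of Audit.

Audit = {}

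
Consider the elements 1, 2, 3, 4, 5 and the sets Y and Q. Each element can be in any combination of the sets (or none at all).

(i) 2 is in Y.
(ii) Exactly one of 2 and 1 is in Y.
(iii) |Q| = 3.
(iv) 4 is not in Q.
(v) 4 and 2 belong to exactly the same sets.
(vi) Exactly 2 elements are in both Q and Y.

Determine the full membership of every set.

From (i): 2 ∈ Y.
From (iv): 4 ∉ Q.
(ii) (exactly one): 1 ∉ Y.
(v): 4 matches 2: 4 ∈ Y.
(v): 2 matches 4: 2 ∉ Q.
(iii): only 3 candidates remain for Q, so all are in.
Suppose 3 ∉ Y: no assignment then satisfies all the clues, so 3 ∈ Y.

Y = {2, 3, 4, 5}; Q = {1, 3, 5}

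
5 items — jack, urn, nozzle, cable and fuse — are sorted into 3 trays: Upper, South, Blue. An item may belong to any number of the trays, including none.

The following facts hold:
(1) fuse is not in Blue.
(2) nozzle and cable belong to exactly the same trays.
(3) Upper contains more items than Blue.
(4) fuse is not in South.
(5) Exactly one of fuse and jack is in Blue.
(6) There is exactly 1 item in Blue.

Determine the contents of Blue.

Blue = {jack}

From (1): fuse ∉ Blue.
From (4): fuse ∉ South.
(5) (exactly one): jack ∈ Blue.
(6): Blue already has 1, so the rest are out.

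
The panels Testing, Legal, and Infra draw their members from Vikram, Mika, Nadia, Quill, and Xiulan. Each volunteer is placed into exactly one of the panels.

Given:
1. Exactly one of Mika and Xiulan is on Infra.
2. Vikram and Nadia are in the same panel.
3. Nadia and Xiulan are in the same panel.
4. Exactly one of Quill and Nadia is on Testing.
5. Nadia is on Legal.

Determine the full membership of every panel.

Testing = {Quill}; Legal = {Nadia, Vikram, Xiulan}; Infra = {Mika}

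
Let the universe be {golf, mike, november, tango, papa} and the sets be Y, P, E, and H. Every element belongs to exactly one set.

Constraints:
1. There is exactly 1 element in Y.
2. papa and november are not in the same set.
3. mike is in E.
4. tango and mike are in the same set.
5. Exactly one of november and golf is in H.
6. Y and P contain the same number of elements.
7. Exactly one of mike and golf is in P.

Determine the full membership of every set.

From (3): mike ∈ E.
(4): tango matches mike: tango ∉ Y.
(4): tango matches mike: tango ∉ P.
(4): tango matches mike: tango ∈ E.
(7) (exactly one): golf ∈ P.
(5) (exactly one): november ∈ H.
(1): only 1 candidates remain for Y, so all are in.

Y = {papa}; P = {golf}; E = {mike, tango}; H = {november}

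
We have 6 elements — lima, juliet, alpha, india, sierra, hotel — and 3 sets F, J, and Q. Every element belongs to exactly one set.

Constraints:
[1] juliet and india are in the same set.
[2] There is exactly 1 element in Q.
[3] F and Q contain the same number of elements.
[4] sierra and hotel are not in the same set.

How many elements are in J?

4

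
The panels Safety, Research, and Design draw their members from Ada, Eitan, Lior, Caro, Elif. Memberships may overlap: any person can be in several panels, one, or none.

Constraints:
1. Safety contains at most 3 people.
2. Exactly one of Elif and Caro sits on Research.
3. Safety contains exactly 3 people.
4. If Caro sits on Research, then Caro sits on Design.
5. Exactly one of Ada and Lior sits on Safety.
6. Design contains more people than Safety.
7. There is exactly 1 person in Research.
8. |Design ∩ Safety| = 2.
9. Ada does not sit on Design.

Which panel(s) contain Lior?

Lior: Design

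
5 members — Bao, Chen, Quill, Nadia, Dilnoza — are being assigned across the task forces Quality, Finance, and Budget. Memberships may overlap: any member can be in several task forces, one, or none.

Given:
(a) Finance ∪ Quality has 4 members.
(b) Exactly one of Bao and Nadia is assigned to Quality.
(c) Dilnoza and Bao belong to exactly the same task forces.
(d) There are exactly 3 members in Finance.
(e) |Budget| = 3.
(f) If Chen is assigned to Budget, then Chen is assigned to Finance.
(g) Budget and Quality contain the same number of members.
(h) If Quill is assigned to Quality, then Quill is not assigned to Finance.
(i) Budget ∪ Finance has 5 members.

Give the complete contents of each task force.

Quality = {Bao, Dilnoza, Quill}; Finance = {Bao, Chen, Dilnoza}; Budget = {Chen, Nadia, Quill}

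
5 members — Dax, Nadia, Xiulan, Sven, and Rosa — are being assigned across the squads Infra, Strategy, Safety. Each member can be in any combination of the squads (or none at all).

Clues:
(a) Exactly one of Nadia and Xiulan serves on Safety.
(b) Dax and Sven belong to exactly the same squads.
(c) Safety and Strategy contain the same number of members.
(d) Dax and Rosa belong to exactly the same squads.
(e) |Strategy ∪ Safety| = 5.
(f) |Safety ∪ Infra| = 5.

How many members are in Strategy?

4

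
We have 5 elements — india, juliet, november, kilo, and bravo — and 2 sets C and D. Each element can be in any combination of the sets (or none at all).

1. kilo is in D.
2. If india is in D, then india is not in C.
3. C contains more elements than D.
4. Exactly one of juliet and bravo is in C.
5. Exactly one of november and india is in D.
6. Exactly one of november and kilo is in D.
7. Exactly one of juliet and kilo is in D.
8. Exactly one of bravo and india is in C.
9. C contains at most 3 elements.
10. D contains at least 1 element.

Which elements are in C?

C = {bravo, kilo, november}

From (1): kilo ∈ D.
(6) (exactly one): november ∉ D.
(7) (exactly one): juliet ∉ D.
(5) (exactly one): india ∈ D.
(2): india ∉ C.
(8) (exactly one): bravo ∈ C.
(4) (exactly one): juliet ∉ C.
Suppose november ∉ C: no assignment then satisfies all the clues, so november ∈ C.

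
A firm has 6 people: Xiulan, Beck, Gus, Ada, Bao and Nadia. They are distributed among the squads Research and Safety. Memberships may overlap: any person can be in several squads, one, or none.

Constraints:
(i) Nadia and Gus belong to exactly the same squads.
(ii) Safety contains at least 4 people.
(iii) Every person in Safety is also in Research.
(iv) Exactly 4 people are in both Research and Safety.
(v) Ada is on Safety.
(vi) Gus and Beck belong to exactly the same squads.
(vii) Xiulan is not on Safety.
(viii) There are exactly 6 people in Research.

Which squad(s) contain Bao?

From (v): Ada ∈ Safety.
From (vii): Xiulan ∉ Safety.
(iii) with Ada ∈ Safety: Ada ∈ Research.
(viii): only 6 candidates remain for Research, so all are in.
Suppose Bao ∈ Safety: no assignment then satisfies all the clues, so Bao ∉ Safety.

Bao: Research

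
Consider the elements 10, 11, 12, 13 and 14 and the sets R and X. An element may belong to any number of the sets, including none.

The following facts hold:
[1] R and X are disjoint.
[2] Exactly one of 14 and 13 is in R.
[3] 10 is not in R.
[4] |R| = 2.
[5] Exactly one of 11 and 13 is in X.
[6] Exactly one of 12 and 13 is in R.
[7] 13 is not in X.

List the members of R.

From (3): 10 ∉ R.
From (7): 13 ∉ X.
(5) (exactly one): 11 ∈ X.
(1) (disjoint): 11 ∉ R.
Suppose 12 ∉ R: no assignment then satisfies all the clues, so 12 ∈ R.

R = {12, 14}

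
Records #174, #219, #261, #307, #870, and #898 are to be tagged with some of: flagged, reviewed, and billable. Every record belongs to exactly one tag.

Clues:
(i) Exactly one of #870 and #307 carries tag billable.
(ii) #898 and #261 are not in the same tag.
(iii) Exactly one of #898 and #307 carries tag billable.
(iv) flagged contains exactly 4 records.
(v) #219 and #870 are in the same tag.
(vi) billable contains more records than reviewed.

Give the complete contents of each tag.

flagged = {#174, #219, #870, #898}; reviewed = {}; billable = {#261, #307}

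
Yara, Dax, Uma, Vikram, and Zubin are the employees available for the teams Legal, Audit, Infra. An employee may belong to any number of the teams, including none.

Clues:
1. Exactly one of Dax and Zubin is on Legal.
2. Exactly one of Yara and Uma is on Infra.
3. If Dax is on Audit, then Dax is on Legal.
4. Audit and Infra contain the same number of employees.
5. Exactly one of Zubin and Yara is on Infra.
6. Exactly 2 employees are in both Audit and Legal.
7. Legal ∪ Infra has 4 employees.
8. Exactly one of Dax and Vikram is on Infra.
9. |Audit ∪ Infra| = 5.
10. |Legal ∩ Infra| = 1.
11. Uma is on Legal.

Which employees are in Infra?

Infra = {Uma, Vikram, Zubin}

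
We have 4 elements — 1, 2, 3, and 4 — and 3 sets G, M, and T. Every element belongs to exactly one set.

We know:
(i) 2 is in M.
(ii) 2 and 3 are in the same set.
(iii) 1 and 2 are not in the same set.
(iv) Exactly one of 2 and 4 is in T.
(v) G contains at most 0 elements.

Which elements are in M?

From (i): 2 ∈ M.
(ii): 3 matches 2: 3 ∉ G.
(ii): 3 matches 2: 3 ∈ M.
(iii): 1 ∉ M.
(iv) (exactly one): 4 ∈ T.
(v): G already has 0, so the rest are out.
Only one set left: 1 ∈ T.

M = {2, 3}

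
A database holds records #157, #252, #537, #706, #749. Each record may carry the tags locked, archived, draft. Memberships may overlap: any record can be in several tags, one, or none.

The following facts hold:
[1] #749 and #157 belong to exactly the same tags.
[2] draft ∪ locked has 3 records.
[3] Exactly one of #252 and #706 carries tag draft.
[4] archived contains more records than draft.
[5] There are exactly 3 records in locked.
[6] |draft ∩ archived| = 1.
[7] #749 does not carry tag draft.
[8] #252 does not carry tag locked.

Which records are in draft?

draft = {#706}

From (7): #749 ∉ draft.
From (8): #252 ∉ locked.
(1): #157 matches #749: #157 ∉ draft.
Suppose #252 ∈ draft: no assignment then satisfies all the clues, so #252 ∉ draft.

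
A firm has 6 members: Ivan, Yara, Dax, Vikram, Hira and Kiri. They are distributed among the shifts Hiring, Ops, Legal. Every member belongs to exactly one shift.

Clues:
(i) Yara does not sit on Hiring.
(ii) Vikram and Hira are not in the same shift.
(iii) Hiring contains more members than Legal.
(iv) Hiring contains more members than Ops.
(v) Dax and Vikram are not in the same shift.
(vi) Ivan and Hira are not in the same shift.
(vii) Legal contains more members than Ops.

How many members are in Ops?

1

From (i): Yara ∉ Hiring.
Suppose Kiri ∉ Hiring: no assignment then satisfies all the clues, so Kiri ∈ Hiring.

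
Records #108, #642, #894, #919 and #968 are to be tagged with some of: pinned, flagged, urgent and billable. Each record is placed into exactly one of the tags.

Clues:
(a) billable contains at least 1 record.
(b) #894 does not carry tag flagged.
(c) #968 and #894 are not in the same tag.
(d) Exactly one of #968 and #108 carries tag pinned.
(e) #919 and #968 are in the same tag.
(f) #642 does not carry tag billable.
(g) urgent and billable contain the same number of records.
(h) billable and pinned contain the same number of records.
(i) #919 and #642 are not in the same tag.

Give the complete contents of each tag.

pinned = {#108}; flagged = {#919, #968}; urgent = {#642}; billable = {#894}

From (b): #894 ∉ flagged.
From (f): #642 ∉ billable.
Suppose #108 ∉ pinned: no assignment then satisfies all the clues, so #108 ∈ pinned.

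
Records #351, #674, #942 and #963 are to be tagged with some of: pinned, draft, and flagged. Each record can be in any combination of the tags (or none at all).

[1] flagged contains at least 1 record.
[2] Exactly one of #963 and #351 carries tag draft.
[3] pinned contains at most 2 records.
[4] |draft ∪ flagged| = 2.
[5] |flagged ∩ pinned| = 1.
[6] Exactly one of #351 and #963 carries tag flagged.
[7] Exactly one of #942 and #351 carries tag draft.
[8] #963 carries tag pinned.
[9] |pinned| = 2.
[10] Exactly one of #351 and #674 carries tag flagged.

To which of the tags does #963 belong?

#963: pinned

From (8): #963 ∈ pinned.
Suppose #963 ∈ draft: no assignment then satisfies all the clues, so #963 ∉ draft.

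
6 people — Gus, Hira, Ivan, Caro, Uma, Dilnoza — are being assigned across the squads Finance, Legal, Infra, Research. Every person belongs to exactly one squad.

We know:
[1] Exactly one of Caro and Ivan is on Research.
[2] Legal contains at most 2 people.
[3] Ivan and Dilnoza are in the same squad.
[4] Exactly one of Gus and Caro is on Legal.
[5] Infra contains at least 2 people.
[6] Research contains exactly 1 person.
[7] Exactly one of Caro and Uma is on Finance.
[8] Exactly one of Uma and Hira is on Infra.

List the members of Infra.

Infra = {Dilnoza, Hira, Ivan}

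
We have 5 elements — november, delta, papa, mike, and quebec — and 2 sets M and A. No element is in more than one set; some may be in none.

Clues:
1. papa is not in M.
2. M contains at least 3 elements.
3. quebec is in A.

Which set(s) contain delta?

delta: M

From (1): papa ∉ M.
From (3): quebec ∈ A.
(2): only 3 candidates remain for M, so all are in.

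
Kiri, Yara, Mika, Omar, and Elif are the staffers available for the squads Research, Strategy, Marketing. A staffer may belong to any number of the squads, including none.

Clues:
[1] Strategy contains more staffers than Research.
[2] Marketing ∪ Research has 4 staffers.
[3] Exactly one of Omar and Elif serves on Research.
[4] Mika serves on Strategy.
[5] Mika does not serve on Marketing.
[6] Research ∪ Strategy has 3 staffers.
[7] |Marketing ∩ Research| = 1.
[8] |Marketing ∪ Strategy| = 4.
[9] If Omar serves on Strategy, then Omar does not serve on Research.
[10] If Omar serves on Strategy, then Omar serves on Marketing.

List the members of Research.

Research = {Elif, Mika}

From (4): Mika ∈ Strategy.
From (5): Mika ∉ Marketing.
Suppose Kiri ∈ Research: no assignment then satisfies all the clues, so Kiri ∉ Research.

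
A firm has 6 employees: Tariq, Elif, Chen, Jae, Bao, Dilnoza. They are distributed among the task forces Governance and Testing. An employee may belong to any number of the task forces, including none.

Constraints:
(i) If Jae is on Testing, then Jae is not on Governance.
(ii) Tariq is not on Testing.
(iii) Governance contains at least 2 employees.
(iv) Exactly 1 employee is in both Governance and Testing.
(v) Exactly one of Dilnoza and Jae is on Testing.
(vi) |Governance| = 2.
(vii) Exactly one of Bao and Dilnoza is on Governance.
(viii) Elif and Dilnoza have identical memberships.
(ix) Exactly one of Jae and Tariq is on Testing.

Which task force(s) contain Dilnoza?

Dilnoza: none

From (ii): Tariq ∉ Testing.
(ix) (exactly one): Jae ∈ Testing.
(i): Jae ∉ Governance.
(v) (exactly one): Dilnoza ∉ Testing.
(viii): Elif matches Dilnoza: Elif ∉ Testing.
Suppose Dilnoza ∈ Governance: no assignment then satisfies all the clues, so Dilnoza ∉ Governance.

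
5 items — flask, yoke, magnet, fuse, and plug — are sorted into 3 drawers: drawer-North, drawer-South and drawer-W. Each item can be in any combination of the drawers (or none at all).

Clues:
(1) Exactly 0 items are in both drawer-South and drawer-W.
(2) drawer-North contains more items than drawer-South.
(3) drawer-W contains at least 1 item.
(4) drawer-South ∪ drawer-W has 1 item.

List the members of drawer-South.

drawer-South = {}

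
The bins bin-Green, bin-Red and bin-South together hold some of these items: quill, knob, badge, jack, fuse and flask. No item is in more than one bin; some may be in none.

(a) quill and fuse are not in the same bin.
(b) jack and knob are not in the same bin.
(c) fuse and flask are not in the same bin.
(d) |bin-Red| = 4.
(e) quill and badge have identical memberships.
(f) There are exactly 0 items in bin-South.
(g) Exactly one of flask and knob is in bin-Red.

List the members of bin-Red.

bin-Red = {badge, flask, jack, quill}

(f): bin-South already has 0, so the rest are out.
Suppose quill ∉ bin-Red: no assignment then satisfies all the clues, so quill ∈ bin-Red.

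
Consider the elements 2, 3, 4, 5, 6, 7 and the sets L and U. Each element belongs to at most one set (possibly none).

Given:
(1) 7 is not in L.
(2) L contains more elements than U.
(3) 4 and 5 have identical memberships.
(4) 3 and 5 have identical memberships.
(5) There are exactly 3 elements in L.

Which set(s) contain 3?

3: L

From (1): 7 ∉ L.
Suppose 3 ∉ L: no assignment then satisfies all the clues, so 3 ∈ L.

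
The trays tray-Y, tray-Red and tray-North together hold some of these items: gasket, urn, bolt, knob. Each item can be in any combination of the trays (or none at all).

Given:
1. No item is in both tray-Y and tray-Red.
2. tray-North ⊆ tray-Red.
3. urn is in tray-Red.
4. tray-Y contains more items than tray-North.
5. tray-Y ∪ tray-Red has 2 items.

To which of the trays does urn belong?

From (3): urn ∈ tray-Red.
(1) (disjoint): urn ∉ tray-Y.
Suppose urn ∈ tray-North: no assignment then satisfies all the clues, so urn ∉ tray-North.

urn: tray-Red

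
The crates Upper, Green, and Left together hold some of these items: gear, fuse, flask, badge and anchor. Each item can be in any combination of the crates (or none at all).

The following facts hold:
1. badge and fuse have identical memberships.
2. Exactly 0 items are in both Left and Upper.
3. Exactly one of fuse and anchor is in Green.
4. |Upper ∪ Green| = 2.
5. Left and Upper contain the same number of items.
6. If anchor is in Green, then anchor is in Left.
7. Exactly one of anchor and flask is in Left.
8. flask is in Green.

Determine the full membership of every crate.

Upper = {flask}; Green = {anchor, flask}; Left = {anchor}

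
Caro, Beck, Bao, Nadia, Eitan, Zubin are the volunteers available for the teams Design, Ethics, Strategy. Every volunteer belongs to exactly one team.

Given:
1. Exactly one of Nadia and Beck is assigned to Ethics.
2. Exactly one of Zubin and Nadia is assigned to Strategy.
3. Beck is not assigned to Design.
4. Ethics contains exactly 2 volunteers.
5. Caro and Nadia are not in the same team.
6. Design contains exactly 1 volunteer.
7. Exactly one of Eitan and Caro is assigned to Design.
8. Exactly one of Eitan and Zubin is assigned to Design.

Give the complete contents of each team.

From (3): Beck ∉ Design.
Suppose Caro ∈ Design: no assignment then satisfies all the clues, so Caro ∉ Design.

Design = {Eitan}; Ethics = {Bao, Nadia}; Strategy = {Beck, Caro, Zubin}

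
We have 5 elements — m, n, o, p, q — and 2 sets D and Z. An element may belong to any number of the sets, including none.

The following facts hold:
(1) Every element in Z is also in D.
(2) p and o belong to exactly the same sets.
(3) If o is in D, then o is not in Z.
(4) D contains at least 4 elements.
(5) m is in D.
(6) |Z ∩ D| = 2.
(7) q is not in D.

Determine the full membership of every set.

From (5): m ∈ D.
From (7): q ∉ D.
(1) contrapositive: q ∉ Z.
(4): only 4 candidates remain for D, so all are in.
(3): o ∉ Z.
(2): p matches o: p ∉ Z.
Suppose m ∉ Z: no assignment then satisfies all the clues, so m ∈ Z.

D = {m, n, o, p}; Z = {m, n}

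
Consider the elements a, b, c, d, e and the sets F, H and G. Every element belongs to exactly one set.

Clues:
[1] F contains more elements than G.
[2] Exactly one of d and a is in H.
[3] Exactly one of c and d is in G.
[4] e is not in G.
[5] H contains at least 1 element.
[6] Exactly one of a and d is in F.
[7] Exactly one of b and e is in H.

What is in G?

G = {c}

From (4): e ∉ G.
Suppose a ∈ G: no assignment then satisfies all the clues, so a ∉ G.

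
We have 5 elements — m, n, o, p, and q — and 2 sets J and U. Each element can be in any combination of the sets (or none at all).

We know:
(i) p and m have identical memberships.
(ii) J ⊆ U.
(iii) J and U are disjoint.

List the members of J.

J = {}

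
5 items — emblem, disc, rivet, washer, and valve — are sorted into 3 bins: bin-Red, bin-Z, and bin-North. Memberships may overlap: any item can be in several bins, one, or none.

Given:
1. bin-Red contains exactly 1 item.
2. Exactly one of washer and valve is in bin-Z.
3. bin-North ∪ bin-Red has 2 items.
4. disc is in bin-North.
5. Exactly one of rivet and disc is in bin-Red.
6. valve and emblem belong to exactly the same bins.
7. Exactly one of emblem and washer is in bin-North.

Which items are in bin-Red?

bin-Red = {disc}

From (4): disc ∈ bin-North.
Suppose emblem ∈ bin-Red: no assignment then satisfies all the clues, so emblem ∉ bin-Red.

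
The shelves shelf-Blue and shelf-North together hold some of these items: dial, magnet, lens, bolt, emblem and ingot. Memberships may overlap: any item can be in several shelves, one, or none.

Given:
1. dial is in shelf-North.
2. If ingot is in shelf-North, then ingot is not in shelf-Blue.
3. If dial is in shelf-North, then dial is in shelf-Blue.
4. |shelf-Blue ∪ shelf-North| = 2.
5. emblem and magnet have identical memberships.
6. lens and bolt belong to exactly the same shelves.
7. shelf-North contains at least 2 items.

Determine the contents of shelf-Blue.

From (1): dial ∈ shelf-North.
(3): dial ∈ shelf-Blue.
Suppose magnet ∈ shelf-Blue: no assignment then satisfies all the clues, so magnet ∉ shelf-Blue.

shelf-Blue = {dial}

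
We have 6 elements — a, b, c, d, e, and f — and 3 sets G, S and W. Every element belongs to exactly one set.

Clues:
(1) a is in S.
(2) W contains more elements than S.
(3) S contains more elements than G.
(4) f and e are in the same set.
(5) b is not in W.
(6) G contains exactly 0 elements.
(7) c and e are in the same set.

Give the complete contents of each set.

G = {}; S = {a, b}; W = {c, d, e, f}

From (1): a ∈ S.
From (5): b ∉ W.
(6): G already has 0, so the rest are out.
Only one set left: b ∈ S.
Suppose c ∈ S: no assignment then satisfies all the clues, so c ∉ S.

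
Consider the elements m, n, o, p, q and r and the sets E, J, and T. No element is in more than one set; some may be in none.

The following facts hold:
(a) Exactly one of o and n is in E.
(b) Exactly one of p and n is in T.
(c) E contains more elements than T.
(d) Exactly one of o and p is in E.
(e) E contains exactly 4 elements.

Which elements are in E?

E = {m, o, q, r}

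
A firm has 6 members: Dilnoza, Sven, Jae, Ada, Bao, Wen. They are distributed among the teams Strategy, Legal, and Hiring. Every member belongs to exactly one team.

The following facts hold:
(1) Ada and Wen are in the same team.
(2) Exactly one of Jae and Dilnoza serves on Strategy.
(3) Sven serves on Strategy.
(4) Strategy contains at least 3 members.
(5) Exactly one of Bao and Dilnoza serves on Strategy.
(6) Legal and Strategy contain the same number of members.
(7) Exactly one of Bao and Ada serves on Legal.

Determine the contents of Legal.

Legal = {Ada, Dilnoza, Wen}

From (3): Sven ∈ Strategy.
Suppose Dilnoza ∉ Legal: no assignment then satisfies all the clues, so Dilnoza ∈ Legal.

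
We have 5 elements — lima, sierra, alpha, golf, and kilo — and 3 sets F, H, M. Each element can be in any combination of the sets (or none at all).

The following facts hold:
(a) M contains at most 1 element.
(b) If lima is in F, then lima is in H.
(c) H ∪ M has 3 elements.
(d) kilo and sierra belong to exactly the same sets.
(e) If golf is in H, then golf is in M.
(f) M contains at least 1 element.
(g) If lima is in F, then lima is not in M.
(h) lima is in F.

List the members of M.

M = {golf}

From (h): lima ∈ F.
(b): lima ∈ H.
(g): lima ∉ M.
Suppose sierra ∈ M: no assignment then satisfies all the clues, so sierra ∉ M.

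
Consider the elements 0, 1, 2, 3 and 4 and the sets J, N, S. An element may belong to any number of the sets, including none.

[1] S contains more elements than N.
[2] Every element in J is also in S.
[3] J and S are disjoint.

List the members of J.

J = {}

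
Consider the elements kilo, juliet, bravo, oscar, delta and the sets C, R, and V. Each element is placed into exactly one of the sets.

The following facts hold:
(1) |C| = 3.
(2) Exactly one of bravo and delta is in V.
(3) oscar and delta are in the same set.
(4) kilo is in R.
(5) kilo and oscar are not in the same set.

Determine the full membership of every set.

C = {delta, juliet, oscar}; R = {kilo}; V = {bravo}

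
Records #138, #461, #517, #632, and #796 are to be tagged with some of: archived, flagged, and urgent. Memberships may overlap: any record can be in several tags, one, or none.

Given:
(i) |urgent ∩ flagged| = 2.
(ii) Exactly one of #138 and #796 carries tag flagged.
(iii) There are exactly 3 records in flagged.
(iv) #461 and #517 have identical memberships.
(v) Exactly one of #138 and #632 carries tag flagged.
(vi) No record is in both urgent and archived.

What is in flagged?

flagged = {#138, #461, #517}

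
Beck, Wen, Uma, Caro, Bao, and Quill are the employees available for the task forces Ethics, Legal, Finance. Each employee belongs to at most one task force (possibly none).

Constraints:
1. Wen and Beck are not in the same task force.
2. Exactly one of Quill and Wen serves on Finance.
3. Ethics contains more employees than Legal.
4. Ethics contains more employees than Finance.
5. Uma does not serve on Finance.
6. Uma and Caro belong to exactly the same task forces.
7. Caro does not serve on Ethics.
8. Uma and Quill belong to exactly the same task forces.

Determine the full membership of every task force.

Ethics = {Bao, Beck}; Legal = {}; Finance = {Wen}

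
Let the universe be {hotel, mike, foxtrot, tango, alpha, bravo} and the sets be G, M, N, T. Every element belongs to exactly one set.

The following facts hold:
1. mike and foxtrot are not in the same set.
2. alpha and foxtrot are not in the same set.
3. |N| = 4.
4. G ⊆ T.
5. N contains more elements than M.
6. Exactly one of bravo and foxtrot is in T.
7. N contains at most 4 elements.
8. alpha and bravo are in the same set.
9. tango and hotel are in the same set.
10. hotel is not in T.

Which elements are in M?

M = {mike}

From (10): hotel ∉ T.
(4) contrapositive: hotel ∉ G.
(9): tango matches hotel: tango ∉ G.
(9): tango matches hotel: tango ∉ T.
Suppose hotel ∈ M: no assignment then satisfies all the clues, so hotel ∉ M.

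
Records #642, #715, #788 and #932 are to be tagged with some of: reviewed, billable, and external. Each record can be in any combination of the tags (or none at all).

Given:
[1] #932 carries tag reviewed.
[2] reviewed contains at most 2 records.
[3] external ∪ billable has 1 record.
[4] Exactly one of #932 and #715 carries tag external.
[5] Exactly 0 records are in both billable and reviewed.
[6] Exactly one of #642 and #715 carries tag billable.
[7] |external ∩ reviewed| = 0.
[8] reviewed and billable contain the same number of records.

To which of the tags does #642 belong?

#642: none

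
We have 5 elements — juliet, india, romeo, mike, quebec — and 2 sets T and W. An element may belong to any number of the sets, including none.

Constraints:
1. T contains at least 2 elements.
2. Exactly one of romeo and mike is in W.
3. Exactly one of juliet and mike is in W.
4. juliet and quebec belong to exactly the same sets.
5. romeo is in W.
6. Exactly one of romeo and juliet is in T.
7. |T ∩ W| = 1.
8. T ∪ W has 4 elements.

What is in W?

W = {juliet, quebec, romeo}

From (5): romeo ∈ W.
(2) (exactly one): mike ∉ W.
(3) (exactly one): juliet ∈ W.
(4): quebec matches juliet: quebec ∈ W.
Suppose india ∈ W: no assignment then satisfies all the clues, so india ∉ W.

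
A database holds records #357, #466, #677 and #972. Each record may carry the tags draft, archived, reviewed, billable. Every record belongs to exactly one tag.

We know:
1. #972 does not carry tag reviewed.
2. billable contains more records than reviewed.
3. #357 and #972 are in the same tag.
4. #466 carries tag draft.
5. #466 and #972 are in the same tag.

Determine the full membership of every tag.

draft = {#357, #466, #972}; archived = {}; reviewed = {}; billable = {#677}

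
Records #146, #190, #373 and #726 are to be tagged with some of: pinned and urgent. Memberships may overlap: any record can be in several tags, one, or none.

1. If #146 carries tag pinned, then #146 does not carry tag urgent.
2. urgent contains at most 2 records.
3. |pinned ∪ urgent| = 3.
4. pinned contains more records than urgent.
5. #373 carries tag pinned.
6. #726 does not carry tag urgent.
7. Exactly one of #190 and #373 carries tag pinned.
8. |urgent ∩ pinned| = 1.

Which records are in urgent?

urgent = {#373}

From (5): #373 ∈ pinned.
From (6): #726 ∉ urgent.
(7) (exactly one): #190 ∉ pinned.
Suppose #146 ∈ urgent: no assignment then satisfies all the clues, so #146 ∉ urgent.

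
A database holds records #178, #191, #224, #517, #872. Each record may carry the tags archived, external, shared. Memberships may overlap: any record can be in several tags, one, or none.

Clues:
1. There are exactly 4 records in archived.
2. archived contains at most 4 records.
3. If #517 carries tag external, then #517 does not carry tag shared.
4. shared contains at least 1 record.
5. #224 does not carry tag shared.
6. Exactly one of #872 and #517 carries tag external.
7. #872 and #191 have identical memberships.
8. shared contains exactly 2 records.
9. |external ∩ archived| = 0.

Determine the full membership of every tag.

From (5): #224 ∉ shared.
Suppose #178 ∉ archived: no assignment then satisfies all the clues, so #178 ∈ archived.

archived = {#178, #191, #224, #872}; external = {#517}; shared = {#191, #872}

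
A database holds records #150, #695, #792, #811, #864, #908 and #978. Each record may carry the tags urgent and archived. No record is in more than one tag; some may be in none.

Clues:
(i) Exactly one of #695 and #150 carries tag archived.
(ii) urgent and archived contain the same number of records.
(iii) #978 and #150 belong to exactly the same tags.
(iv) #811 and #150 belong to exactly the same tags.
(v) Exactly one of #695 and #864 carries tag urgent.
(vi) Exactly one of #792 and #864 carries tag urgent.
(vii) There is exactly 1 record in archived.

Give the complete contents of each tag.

urgent = {#864}; archived = {#695}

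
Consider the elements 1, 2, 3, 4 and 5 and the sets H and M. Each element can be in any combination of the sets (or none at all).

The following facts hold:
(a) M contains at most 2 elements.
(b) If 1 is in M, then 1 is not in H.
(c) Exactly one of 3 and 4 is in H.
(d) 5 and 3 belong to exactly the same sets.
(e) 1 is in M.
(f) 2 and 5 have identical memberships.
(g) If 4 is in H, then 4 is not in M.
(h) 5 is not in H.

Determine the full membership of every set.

H = {4}; M = {1}

From (e): 1 ∈ M.
From (h): 5 ∉ H.
(b): 1 ∉ H.
(d): 3 matches 5: 3 ∉ H.
(f): 2 matches 5: 2 ∉ H.
(c) (exactly one): 4 ∈ H.
(g): 4 ∉ M.
Suppose 2 ∈ M: no assignment then satisfies all the clues, so 2 ∉ M.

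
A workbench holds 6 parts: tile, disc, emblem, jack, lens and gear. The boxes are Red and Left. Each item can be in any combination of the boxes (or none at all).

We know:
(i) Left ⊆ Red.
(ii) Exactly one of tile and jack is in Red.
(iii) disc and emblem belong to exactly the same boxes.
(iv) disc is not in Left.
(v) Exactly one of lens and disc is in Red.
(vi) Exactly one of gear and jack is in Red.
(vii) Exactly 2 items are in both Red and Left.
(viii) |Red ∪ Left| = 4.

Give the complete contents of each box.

Red = {disc, emblem, gear, tile}; Left = {gear, tile}

From (iv): disc ∉ Left.
(iii): emblem matches disc: emblem ∉ Left.
Suppose tile ∉ Red: no assignment then satisfies all the clues, so tile ∈ Red.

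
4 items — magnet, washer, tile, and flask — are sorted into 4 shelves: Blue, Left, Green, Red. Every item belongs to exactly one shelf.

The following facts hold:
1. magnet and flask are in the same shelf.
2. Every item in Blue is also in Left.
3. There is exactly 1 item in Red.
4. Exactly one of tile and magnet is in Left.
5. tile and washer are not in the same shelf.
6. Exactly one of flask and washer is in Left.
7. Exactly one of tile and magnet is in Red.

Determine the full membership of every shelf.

Blue = {}; Left = {flask, magnet}; Green = {washer}; Red = {tile}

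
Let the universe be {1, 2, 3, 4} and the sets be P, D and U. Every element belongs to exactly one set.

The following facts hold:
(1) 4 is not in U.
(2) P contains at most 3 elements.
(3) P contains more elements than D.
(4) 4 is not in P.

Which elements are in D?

D = {4}

From (1): 4 ∉ U.
From (4): 4 ∉ P.
Only one set left: 4 ∈ D.
Suppose 1 ∈ D: no assignment then satisfies all the clues, so 1 ∉ D.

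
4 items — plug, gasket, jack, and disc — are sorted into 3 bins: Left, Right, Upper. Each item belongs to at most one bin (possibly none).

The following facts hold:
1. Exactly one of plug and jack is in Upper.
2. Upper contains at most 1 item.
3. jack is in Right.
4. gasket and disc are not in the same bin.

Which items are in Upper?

From (3): jack ∈ Right.
(1) (exactly one): plug ∈ Upper.
(2): Upper already has 1, so the rest are out.

Upper = {plug}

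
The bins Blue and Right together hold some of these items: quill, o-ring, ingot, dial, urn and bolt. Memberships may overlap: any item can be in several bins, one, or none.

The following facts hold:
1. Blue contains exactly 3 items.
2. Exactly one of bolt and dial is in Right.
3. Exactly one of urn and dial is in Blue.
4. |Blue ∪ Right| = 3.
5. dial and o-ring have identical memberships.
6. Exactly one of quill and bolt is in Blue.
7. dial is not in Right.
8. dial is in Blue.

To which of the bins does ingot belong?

ingot: none

From (7): dial ∉ Right.
From (8): dial ∈ Blue.
(2) (exactly one): bolt ∈ Right.
(3) (exactly one): urn ∉ Blue.
(5): o-ring matches dial: o-ring ∈ Blue.
(5): o-ring matches dial: o-ring ∉ Right.
Suppose ingot ∈ Blue: no assignment then satisfies all the clues, so ingot ∉ Blue.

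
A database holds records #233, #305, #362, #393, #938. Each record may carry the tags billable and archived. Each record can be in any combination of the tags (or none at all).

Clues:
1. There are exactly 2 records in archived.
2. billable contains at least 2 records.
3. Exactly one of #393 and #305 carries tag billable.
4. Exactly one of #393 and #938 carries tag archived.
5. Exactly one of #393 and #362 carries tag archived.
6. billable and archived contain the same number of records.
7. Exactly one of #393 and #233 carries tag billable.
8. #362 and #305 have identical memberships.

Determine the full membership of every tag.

billable = {#393, #938}; archived = {#233, #393}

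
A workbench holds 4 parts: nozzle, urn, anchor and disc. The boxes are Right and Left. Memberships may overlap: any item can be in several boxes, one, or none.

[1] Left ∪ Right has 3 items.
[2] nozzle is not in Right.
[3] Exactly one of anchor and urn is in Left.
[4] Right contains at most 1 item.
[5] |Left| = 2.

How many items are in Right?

1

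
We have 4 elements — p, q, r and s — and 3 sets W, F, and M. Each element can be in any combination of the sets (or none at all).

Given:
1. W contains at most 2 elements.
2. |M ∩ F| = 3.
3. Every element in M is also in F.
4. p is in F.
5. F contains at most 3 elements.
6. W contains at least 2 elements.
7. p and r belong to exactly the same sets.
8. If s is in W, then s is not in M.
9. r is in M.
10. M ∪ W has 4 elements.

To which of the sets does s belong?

s: W

From (4): p ∈ F.
From (9): r ∈ M.
(3) with r ∈ M: r ∈ F.
(7): p matches r: p ∈ M.
Suppose s ∉ W: no assignment then satisfies all the clues, so s ∈ W.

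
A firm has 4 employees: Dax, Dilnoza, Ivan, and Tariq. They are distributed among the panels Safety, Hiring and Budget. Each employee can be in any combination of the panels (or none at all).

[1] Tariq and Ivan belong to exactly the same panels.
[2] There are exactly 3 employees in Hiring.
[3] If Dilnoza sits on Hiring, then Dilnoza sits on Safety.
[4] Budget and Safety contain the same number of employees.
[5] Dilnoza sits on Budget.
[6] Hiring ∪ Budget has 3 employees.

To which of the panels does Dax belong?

Dax: none

From (5): Dilnoza ∈ Budget.
Suppose Dax ∈ Safety: no assignment then satisfies all the clues, so Dax ∉ Safety.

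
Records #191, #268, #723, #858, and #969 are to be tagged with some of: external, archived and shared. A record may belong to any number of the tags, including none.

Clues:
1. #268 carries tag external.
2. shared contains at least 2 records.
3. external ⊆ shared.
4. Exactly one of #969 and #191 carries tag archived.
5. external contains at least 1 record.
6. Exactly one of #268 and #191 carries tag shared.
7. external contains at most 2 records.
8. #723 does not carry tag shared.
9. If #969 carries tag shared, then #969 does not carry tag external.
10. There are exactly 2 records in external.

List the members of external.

external = {#268, #858}

From (1): #268 ∈ external.
From (8): #723 ∉ shared.
(3) with #268 ∈ external: #268 ∈ shared.
(3) contrapositive: #723 ∉ external.
(6) (exactly one): #191 ∉ shared.
(3) contrapositive: #191 ∉ external.
Suppose #858 ∉ external: no assignment then satisfies all the clues, so #858 ∈ external.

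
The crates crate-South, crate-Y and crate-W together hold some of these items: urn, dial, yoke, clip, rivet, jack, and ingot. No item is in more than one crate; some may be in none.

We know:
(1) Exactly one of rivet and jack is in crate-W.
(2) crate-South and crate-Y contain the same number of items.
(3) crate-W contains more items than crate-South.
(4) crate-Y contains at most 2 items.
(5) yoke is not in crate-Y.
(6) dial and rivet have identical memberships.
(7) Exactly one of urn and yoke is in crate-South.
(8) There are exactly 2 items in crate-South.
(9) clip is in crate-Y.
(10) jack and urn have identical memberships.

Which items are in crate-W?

crate-W = {dial, rivet, yoke}

From (5): yoke ∉ crate-Y.
From (9): clip ∈ crate-Y.
Suppose urn ∈ crate-W: no assignment then satisfies all the clues, so urn ∉ crate-W.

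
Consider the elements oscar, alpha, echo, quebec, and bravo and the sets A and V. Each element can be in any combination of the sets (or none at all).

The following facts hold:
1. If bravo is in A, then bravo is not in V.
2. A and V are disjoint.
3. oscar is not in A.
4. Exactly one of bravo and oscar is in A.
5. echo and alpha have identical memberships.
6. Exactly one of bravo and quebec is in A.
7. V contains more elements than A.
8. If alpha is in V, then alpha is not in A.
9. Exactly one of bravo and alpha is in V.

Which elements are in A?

From (3): oscar ∉ A.
(4) (exactly one): bravo ∈ A.
(6) (exactly one): quebec ∉ A.
(1): bravo ∉ V.
(9) (exactly one): alpha ∈ V.
(2) (disjoint): alpha ∉ A.
(5): echo matches alpha: echo ∉ A.
(5): echo matches alpha: echo ∈ V.

A = {bravo}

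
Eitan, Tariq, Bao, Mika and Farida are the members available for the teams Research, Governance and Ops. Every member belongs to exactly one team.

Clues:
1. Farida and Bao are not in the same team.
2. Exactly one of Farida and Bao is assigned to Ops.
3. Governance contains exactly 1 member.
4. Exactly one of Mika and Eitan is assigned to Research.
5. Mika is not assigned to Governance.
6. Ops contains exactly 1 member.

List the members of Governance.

Governance = {Eitan}

From (5): Mika ∉ Governance.
Suppose Eitan ∉ Governance: no assignment then satisfies all the clues, so Eitan ∈ Governance.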